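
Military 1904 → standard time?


7:04 PM

Hour: 19
19 - 12 = 7 → PM


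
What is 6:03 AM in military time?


Input: 6:03 AM
AM hour stays: 6

06:03


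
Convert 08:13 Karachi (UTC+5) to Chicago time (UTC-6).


Time difference = UTC-6 - UTC+5 = -11 hours
New hour = (8 -11) mod 24
= -3 mod 24 = 21
Minutes unchanged → 21:13; -3 < 0 → previous day

21:13 (previous day)


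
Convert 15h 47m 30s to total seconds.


Hours: 15 × 3600 = 54000
Minutes: 47 × 60 = 2820
Seconds: 30
Total = 54000 + 2820 + 30 = 56850

56850 seconds


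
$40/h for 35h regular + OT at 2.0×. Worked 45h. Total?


Regular: 35h × $40 = $1400.00
Overtime: 45 - 35 = 10h
OT pay: 10h × $40 × 2.0 = $800.00
Total = $1400.00 + $800.00 = $2200.00

$2200.00


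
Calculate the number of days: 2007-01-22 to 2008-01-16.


From January 22, 2007 to January 16, 2008
Rest of January 2007: 31 - 22 = 9
Full months: February 2007 28, March 31, April 30, May 31, June 30, July 31, August 31, September 30, October 31, November 30, December 31
Days into January 2008: 16
Total = 9 + 28 + 31 + 30 + 31 + 30 + 31 + 31 + 30 + 31 + 30 + 31 + 16 = 359 days

359 days


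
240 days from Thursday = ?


Start: Thursday (index 3)
(3 + 240) mod 7
= 243 mod 7
= 5
Index 5 → Saturday

Saturday


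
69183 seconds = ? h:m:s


19h 13m 3s

Hours: 69183 ÷ 3600 = 19 remainder 783
Minutes: 783 ÷ 60 = 13 remainder 3
Seconds: 3


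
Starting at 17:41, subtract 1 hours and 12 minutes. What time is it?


Start: 1061 minutes from midnight
Subtract: 72 minutes
Remaining: 1061 - 72 = 989
Hours: 16, Minutes: 29

16:29


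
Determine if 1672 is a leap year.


Yes

Rules: divisible by 4 AND (not by 100 OR by 400)
1672 ÷ 4 = 418 exactly → divisible by 4
1672 ÷ 100 = 16 remainder 72 → not divisible by 100
Divisible by 4 but not by 100 → leap year


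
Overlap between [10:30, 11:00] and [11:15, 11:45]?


0 minutes

Meeting A: 630-660 (in minutes from midnight)
Meeting B: 675-705
Overlap start = max(630, 675) = 675
Overlap end = min(660, 705) = 660
Overlap = max(0, 660 - 675) = 0 min


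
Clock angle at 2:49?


150.5°

Hour hand = 2×30 + 49×0.5 = 84.5°
Minute hand = 49×6 = 294°
Difference = |84.5 - 294| = 209.5°
Since > 180°: 360 - 209.5 = 150.5°


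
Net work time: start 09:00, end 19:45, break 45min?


Total time = (19×60+45) - (9×60+0)
= 1185 - 540 = 645 min
Minus break: 645 - 45 = 600 min
= 10h 0m

10h 0m (600 minutes)


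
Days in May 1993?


31 days

Month: May (month 5)
May has 31 days


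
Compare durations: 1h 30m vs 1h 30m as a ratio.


1:1 (1.00)

Duration 1: 90 minutes
Duration 2: 90 minutes
Ratio = 90:90
GCD = 90
Simplified = 1:1
As a decimal: 1/1 = 1.00


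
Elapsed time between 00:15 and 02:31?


2h 16m

End time in minutes: 2×60 + 31 = 151
Start time in minutes: 0×60 + 15 = 15
Difference = 151 - 15 = 136 minutes
= 2 hours 16 minutes


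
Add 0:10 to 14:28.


Start: 868 minutes from midnight
Add: 10 minutes
Total: 878 minutes
Hours: 878 ÷ 60 = 14 remainder 38

14:38


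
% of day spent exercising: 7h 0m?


29.2%

Time: 420 minutes
Day: 1440 minutes
Percentage = (420/1440) × 100 ≈ 29.2%


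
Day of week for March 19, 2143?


Tuesday

Zeller's congruence:
q=19, m=3, k=43, j=21
h = (19 + ⌊13×4/5⌋ + 43 + ⌊43/4⌋ + ⌊21/4⌋ - 2×21) mod 7
= (19 + 10 + 43 + 10 + 5 - 42) mod 7
= 45 mod 7 = 3
h=3 → Tuesday


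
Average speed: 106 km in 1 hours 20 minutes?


Distance: 106 km
Time: 1h 20m = 80 min = 80/60 = 4/3 hours
Speed = 106 ÷ (4/3) = 106 × 3 / 4 = 318/4 = 79.5 km/h

79.5 km/h


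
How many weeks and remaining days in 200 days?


28 weeks 4 days

Weeks: 200 ÷ 7 = 28 remainder 4


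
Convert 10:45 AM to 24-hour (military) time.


10:45

Input: 10:45 AM
AM hour stays: 10


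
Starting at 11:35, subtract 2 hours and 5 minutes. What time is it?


09:30

Start: 695 minutes from midnight
Subtract: 125 minutes
Remaining: 695 - 125 = 570
Hours: 9, Minutes: 30


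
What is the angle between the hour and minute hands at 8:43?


3.5°

Hour hand = 8×30 + 43×0.5 = 261.5°
Minute hand = 43×6 = 258°
Difference = |261.5 - 258| = 3.5°


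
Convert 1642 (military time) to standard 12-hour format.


Hour: 16
16 - 12 = 4 → PM

4:42 PM


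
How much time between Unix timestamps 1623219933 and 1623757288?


Difference = 1623757288 - 1623219933 = 537355 seconds
In hours: 537355 / 3600 ≈ 149.3
In days: 537355 / 86400 ≈ 6.22

537355 seconds (149.3 hours / 6.22 days)


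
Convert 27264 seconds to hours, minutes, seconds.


Hours: 27264 ÷ 3600 = 7 remainder 2064
Minutes: 2064 ÷ 60 = 34 remainder 24
Seconds: 24

7h 34m 24s


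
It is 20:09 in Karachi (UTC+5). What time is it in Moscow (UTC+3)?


18:09

Time difference = UTC+3 - UTC+5 = -2 hours
New hour = (20 -2) mod 24
= 18 mod 24 = 18
Minutes unchanged → 18:09


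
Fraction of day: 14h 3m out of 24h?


0.5854 (58.54%)

Total minutes: 14×60 + 3 = 843
Day = 24×60 = 1440 minutes
Fraction = 843/1440 ≈ 0.5854
As a percentage: 843/1440 × 100 ≈ 58.54%


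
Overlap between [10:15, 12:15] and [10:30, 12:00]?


90 minutes

Meeting A: 615-735 (in minutes from midnight)
Meeting B: 630-720
Overlap start = max(615, 630) = 630
Overlap end = min(735, 720) = 720
Overlap = max(0, 720 - 630) = 90 min


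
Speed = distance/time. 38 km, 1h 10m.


32.6 km/h

Distance: 38 km
Time: 1h 10m = 70 min = 70/60 = 7/6 hours
Speed = 38 ÷ (7/6) = 38 × 6 / 7 = 228/7 ≈ 32.6 km/h


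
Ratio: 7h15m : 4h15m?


Duration 1: 435 minutes
Duration 2: 255 minutes
Ratio = 435:255
GCD = 15
Simplified = 29:17
As a decimal: 29/17 ≈ 1.71

29:17 (1.71)


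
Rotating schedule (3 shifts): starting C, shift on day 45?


Shifts: A, B, C
Start: C (index 2)
Day 45: (2 + 45 - 1) mod 3
= 46 mod 3
= 1
Index 1 → shift B

Shift B


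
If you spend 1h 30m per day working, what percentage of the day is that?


Time: 90 minutes
Day: 1440 minutes
Percentage = (90/1440) × 100 ≈ 6.3%

6.3%


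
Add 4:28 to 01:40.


Start: 100 minutes from midnight
Add: 268 minutes
Total: 368 minutes
Hours: 368 ÷ 60 = 6 remainder 8

06:08


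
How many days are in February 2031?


Month: February (month 2)
February: 28 or 29 (leap year)
2031 leap year? No

28 days


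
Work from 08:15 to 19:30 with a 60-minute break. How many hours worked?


Total time = (19×60+30) - (8×60+15)
= 1170 - 495 = 675 min
Minus break: 675 - 60 = 615 min
= 10h 15m

10h 15m (615 minutes)


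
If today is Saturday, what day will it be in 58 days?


Monday

Start: Saturday (index 5)
(5 + 58) mod 7
= 63 mod 7
= 0
Index 0 → Monday


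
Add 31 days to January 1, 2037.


Start: January 1, 2037
Add 31 days
January 1 → February 1: 31 - 1 + 1 = 31 days (31 - 31 = 0 left)
Land exactly on February 1, 2037

February 1, 2037


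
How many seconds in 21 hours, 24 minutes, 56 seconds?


Hours: 21 × 3600 = 75600
Minutes: 24 × 60 = 1440
Seconds: 56
Total = 75600 + 1440 + 56 = 77096

77096 seconds


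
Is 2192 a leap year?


Yes

Rules: divisible by 4 AND (not by 100 OR by 400)
2192 ÷ 4 = 548 exactly → divisible by 4
2192 ÷ 100 = 21 remainder 92 → not divisible by 100
Divisible by 4 but not by 100 → leap year


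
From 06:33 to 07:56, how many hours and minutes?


1h 23m

End time in minutes: 7×60 + 56 = 476
Start time in minutes: 6×60 + 33 = 393
Difference = 476 - 393 = 83 minutes
= 1 hours 23 minutes


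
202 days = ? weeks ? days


Weeks: 202 ÷ 7 = 28 remainder 6

28 weeks 6 days


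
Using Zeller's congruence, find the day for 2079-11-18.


Zeller's congruence:
q=18, m=11, k=79, j=20
h = (18 + ⌊13×12/5⌋ + 79 + ⌊79/4⌋ + ⌊20/4⌋ - 2×20) mod 7
= (18 + 31 + 79 + 19 + 5 - 40) mod 7
= 112 mod 7 = 0
h=0 → Saturday

Saturday


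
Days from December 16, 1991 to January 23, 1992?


38 days

From December 16, 1991 to January 23, 1992
Rest of December 1991: 31 - 16 = 15
Days into January 1992: 23
Total = 15 + 23 = 38 days


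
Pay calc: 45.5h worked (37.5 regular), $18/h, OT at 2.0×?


Regular: 37.5h × $18 = $675.00
Overtime: 45.5 - 37.5 = 8.0h
OT pay: 8.0h × $18 × 2.0 = $288.00
Total = $675.00 + $288.00 = $963.00

$963.00


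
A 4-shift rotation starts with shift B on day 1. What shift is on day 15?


Shift D

Shifts: A, B, C, D
Start: B (index 1)
Day 15: (1 + 15 - 1) mod 4
= 15 mod 4
= 3
Index 3 → shift D


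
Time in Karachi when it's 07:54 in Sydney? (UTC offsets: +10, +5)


02:54

Time difference = UTC+5 - UTC+10 = -5 hours
New hour = (7 -5) mod 24
= 2 mod 24 = 2
Minutes unchanged → 02:54


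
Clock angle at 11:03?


46.5°

Hour hand = 11×30 + 3×0.5 = 331.5°
Minute hand = 3×6 = 18°
Difference = |331.5 - 18| = 313.5°
Since > 180°: 360 - 313.5 = 46.5°


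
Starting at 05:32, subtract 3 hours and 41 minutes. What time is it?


Start: 332 minutes from midnight
Subtract: 221 minutes
Remaining: 332 - 221 = 111
Hours: 1, Minutes: 51

01:51


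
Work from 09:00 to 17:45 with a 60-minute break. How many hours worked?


Total time = (17×60+45) - (9×60+0)
= 1065 - 540 = 525 min
Minus break: 525 - 60 = 465 min
= 7h 45m

7h 45m (465 minutes)


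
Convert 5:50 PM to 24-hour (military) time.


17:50

Input: 5:50 PM
PM: 5 + 12 = 17


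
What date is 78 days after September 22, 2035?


December 9, 2035

Start: September 22, 2035
Add 78 days
September 22 → October 1: 30 - 22 + 1 = 9 days (78 - 9 = 69 left)
October 1 → November 1: 31 - 1 + 1 = 31 days (69 - 31 = 38 left)
November 1 → December 1: 30 - 1 + 1 = 30 days (38 - 30 = 8 left)
December 1 + 8 = December 9, 2035


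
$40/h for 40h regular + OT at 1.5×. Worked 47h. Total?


Regular: 40h × $40 = $1600.00
Overtime: 47 - 40 = 7h
OT pay: 7h × $40 × 1.5 = $420.00
Total = $1600.00 + $420.00 = $2020.00

$2020.00


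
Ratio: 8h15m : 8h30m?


33:34 (0.97)

Duration 1: 495 minutes
Duration 2: 510 minutes
Ratio = 495:510
GCD = 15
Simplified = 33:34
As a decimal: 33/34 ≈ 0.97


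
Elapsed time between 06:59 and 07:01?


End time in minutes: 7×60 + 1 = 421
Start time in minutes: 6×60 + 59 = 419
Difference = 421 - 419 = 2 minutes
= 0 hours 2 minutes

0h 2m


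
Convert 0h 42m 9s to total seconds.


Hours: 0 × 3600 = 0
Minutes: 42 × 60 = 2520
Seconds: 9
Total = 0 + 2520 + 9 = 2529

2529 seconds


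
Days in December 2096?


31 days

Month: December (month 12)
December has 31 days


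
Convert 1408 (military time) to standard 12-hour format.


Hour: 14
14 - 12 = 2 → PM

2:08 PM


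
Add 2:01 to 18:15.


20:16

Start: 1095 minutes from midnight
Add: 121 minutes
Total: 1216 minutes
Hours: 1216 ÷ 60 = 20 remainder 16


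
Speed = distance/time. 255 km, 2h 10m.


Distance: 255 km
Time: 2h 10m = 130 min = 130/60 = 13/6 hours
Speed = 255 ÷ (13/6) = 255 × 6 / 13 = 1530/13 ≈ 117.7 km/h

117.7 km/h


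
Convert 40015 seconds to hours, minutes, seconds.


11h 6m 55s

Hours: 40015 ÷ 3600 = 11 remainder 415
Minutes: 415 ÷ 60 = 6 remainder 55
Seconds: 55


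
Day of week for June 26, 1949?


Zeller's congruence:
q=26, m=6, k=49, j=19
h = (26 + ⌊13×7/5⌋ + 49 + ⌊49/4⌋ + ⌊19/4⌋ - 2×19) mod 7
= (26 + 18 + 49 + 12 + 4 - 38) mod 7
= 71 mod 7 = 1
h=1 → Sunday

Sunday


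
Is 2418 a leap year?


No

Rules: divisible by 4 AND (not by 100 OR by 400)
2418 ÷ 4 = 604 remainder 2 → not divisible by 4
Not divisible by 4 → not a leap year


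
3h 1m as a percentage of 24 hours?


0.1257 (12.57%)

Total minutes: 3×60 + 1 = 181
Day = 24×60 = 1440 minutes
Fraction = 181/1440 ≈ 0.1257
As a percentage: 181/1440 × 100 ≈ 12.57%


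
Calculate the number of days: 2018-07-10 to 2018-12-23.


166 days

From July 10, 2018 to December 23, 2018
Rest of July 2018: 31 - 10 = 21
Full months: August 31, September 30, October 31, November 30
Days into December 2018: 23
Total = 21 + 31 + 30 + 31 + 30 + 23 = 166 days


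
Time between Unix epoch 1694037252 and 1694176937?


Difference = 1694176937 - 1694037252 = 139685 seconds
In hours: 139685 / 3600 ≈ 38.8
In days: 139685 / 86400 ≈ 1.62

139685 seconds (38.8 hours / 1.62 days)


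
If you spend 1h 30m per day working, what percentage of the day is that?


6.3%

Time: 90 minutes
Day: 1440 minutes
Percentage = (90/1440) × 100 ≈ 6.3%


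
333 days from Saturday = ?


Wednesday

Start: Saturday (index 5)
(5 + 333) mod 7
= 338 mod 7
= 2
Index 2 → Wednesday


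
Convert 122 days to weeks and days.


17 weeks 3 days

Weeks: 122 ÷ 7 = 17 remainder 3


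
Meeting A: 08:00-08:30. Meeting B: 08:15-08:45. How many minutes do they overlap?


15 minutes

Meeting A: 480-510 (in minutes from midnight)
Meeting B: 495-525
Overlap start = max(480, 495) = 495
Overlap end = min(510, 525) = 510
Overlap = max(0, 510 - 495) = 15 min


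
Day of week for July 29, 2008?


Zeller's congruence:
q=29, m=7, k=8, j=20
h = (29 + ⌊13×8/5⌋ + 8 + ⌊8/4⌋ + ⌊20/4⌋ - 2×20) mod 7
= (29 + 20 + 8 + 2 + 5 - 40) mod 7
= 24 mod 7 = 3
h=3 → Tuesday

Tuesday


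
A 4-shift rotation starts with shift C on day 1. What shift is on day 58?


Shifts: A, B, C, D
Start: C (index 2)
Day 58: (2 + 58 - 1) mod 4
= 59 mod 4
= 3
Index 3 → shift D

Shift D


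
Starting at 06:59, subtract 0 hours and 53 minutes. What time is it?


Start: 419 minutes from midnight
Subtract: 53 minutes
Remaining: 419 - 53 = 366
Hours: 6, Minutes: 6

06:06


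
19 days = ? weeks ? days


2 weeks 5 days

Weeks: 19 ÷ 7 = 2 remainder 5


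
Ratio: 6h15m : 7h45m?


25:31 (0.81)

Duration 1: 375 minutes
Duration 2: 465 minutes
Ratio = 375:465
GCD = 15
Simplified = 25:31
As a decimal: 25/31 ≈ 0.81


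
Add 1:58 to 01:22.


Start: 82 minutes from midnight
Add: 118 minutes
Total: 200 minutes
Hours: 200 ÷ 60 = 3 remainder 20

03:20


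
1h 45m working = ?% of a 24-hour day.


7.3%

Time: 105 minutes
Day: 1440 minutes
Percentage = (105/1440) × 100 ≈ 7.3%


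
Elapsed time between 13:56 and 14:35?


0h 39m

End time in minutes: 14×60 + 35 = 875
Start time in minutes: 13×60 + 56 = 836
Difference = 875 - 836 = 39 minutes
= 0 hours 39 minutes


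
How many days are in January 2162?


31 days

Month: January (month 1)
January has 31 days


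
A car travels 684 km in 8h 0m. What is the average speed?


85.5 km/h

Distance: 684 km
Time: 8 hours
Speed = 684 / 8 = 85.5 km/h


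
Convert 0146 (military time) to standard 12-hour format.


1:46 AM

Hour: 1
1 < 12 → AM


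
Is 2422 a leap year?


Rules: divisible by 4 AND (not by 100 OR by 400)
2422 ÷ 4 = 605 remainder 2 → not divisible by 4
Not divisible by 4 → not a leap year

No


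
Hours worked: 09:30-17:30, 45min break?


Total time = (17×60+30) - (9×60+30)
= 1050 - 570 = 480 min
Minus break: 480 - 45 = 435 min
= 7h 15m

7h 15m (435 minutes)


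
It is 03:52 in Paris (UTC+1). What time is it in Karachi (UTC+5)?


Time difference = UTC+5 - UTC+1 = +4 hours
New hour = (3 + 4) mod 24
= 7 mod 24 = 7
Minutes unchanged → 07:52

07:52


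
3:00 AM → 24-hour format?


Input: 3:00 AM
AM hour stays: 3

03:00


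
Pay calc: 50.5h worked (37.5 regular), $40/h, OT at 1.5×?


$2280.00

Regular: 37.5h × $40 = $1500.00
Overtime: 50.5 - 37.5 = 13.0h
OT pay: 13.0h × $40 × 1.5 = $780.00
Total = $1500.00 + $780.00 = $2280.00


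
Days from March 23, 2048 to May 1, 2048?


From March 23, 2048 to May 1, 2048
Rest of March 2048: 31 - 23 = 8
Full months: April 30
Days into May 2048: 1
Total = 8 + 30 + 1 = 39 days

39 days


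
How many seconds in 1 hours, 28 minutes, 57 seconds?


Hours: 1 × 3600 = 3600
Minutes: 28 × 60 = 1680
Seconds: 57
Total = 3600 + 1680 + 57 = 5337

5337 seconds


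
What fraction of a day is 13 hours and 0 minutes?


0.5417 (54.17%)

Total minutes: 13×60 + 0 = 780
Day = 24×60 = 1440 minutes
Fraction = 780/1440 ≈ 0.5417
As a percentage: 780/1440 × 100 ≈ 54.17%


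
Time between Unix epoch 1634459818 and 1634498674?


38856 seconds (10.8 hours / 0.45 days)

Difference = 1634498674 - 1634459818 = 38856 seconds
In hours: 38856 / 3600 ≈ 10.8
In days: 38856 / 86400 ≈ 0.45


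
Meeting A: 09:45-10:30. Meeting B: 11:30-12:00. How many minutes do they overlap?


Meeting A: 585-630 (in minutes from midnight)
Meeting B: 690-720
Overlap start = max(585, 690) = 690
Overlap end = min(630, 720) = 630
Overlap = max(0, 630 - 690) = 0 min

0 minutes


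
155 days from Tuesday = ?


Wednesday

Start: Tuesday (index 1)
(1 + 155) mod 7
= 156 mod 7
= 2
Index 2 → Wednesday


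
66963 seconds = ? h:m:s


18h 36m 3s

Hours: 66963 ÷ 3600 = 18 remainder 2163
Minutes: 2163 ÷ 60 = 36 remainder 3
Seconds: 3


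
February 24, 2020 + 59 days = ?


Start: February 24, 2020
Add 59 days
February 24 → March 1: 29 - 24 + 1 = 6 days (59 - 6 = 53 left)
March 1 → April 1: 31 - 1 + 1 = 31 days (53 - 31 = 22 left)
April 1 + 22 = April 23, 2020

April 23, 2020


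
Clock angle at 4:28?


34.0°

Hour hand = 4×30 + 28×0.5 = 134.0°
Minute hand = 28×6 = 168°
Difference = |134.0 - 168| = 34.0°


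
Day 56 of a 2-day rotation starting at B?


Shift A

Shifts: A, B
Start: B (index 1)
Day 56: (1 + 56 - 1) mod 2
= 56 mod 2
= 0
Index 0 → shift A


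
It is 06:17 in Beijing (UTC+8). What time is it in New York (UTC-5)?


Time difference = UTC-5 - UTC+8 = -13 hours
New hour = (6 -13) mod 24
= -7 mod 24 = 17
Minutes unchanged → 17:17; -7 < 0 → previous day

17:17 (previous day)


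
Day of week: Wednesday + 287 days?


Wednesday

Start: Wednesday (index 2)
(2 + 287) mod 7
= 289 mod 7
= 2
Index 2 → Wednesday


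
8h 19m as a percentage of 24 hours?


Total minutes: 8×60 + 19 = 499
Day = 24×60 = 1440 minutes
Fraction = 499/1440 ≈ 0.3465
As a percentage: 499/1440 × 100 ≈ 34.65%

0.3465 (34.65%)


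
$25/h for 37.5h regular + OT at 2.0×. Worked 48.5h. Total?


Regular: 37.5h × $25 = $937.50
Overtime: 48.5 - 37.5 = 11.0h
OT pay: 11.0h × $25 × 2.0 = $550.00
Total = $937.50 + $550.00 = $1487.50

$1487.50


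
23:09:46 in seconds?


83386 seconds

Hours: 23 × 3600 = 82800
Minutes: 9 × 60 = 540
Seconds: 46
Total = 82800 + 540 + 46 = 83386


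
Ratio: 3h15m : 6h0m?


13:24 (0.54)

Duration 1: 195 minutes
Duration 2: 360 minutes
Ratio = 195:360
GCD = 15
Simplified = 13:24
As a decimal: 13/24 ≈ 0.54


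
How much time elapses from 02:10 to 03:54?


End time in minutes: 3×60 + 54 = 234
Start time in minutes: 2×60 + 10 = 130
Difference = 234 - 130 = 104 minutes
= 1 hours 44 minutes

1h 44m


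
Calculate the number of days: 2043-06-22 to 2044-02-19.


From June 22, 2043 to February 19, 2044
Rest of June 2043: 30 - 22 = 8
Full months: July 31, August 31, September 30, October 31, November 30, December 31, January 31
Days into February 2044: 19
Total = 8 + 31 + 31 + 30 + 31 + 30 + 31 + 31 + 19 = 242 days

242 days


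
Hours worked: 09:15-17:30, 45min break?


Total time = (17×60+30) - (9×60+15)
= 1050 - 555 = 495 min
Minus break: 495 - 45 = 450 min
= 7h 30m

7h 30m (450 minutes)


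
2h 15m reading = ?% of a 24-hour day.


9.4%

Time: 135 minutes
Day: 1440 minutes
Percentage = (135/1440) × 100 ≈ 9.4%


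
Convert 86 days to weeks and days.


Weeks: 86 ÷ 7 = 12 remainder 2

12 weeks 2 days


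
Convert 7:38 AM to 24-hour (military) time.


07:38

Input: 7:38 AM
AM hour stays: 7


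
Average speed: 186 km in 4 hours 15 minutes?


43.8 km/h

Distance: 186 km
Time: 4h 15m = 255 min = 255/60 = 17/4 hours
Speed = 186 ÷ (17/4) = 186 × 4 / 17 = 744/17 ≈ 43.8 km/h


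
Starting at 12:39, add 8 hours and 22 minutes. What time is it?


Start: 759 minutes from midnight
Add: 502 minutes
Total: 1261 minutes
Hours: 1261 ÷ 60 = 21 remainder 1

21:01


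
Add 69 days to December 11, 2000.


Start: December 11, 2000
Add 69 days
December 11 → January 1: 31 - 11 + 1 = 21 days (69 - 21 = 48 left)
January 1 → February 1: 31 - 1 + 1 = 31 days (48 - 31 = 17 left)
February 1 + 17 = February 18, 2001

February 18, 2001


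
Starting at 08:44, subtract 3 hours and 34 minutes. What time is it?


Start: 524 minutes from midnight
Subtract: 214 minutes
Remaining: 524 - 214 = 310
Hours: 5, Minutes: 10

05:10


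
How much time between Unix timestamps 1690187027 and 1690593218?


406191 seconds (112.8 hours / 4.70 days)

Difference = 1690593218 - 1690187027 = 406191 seconds
In hours: 406191 / 3600 ≈ 112.8
In days: 406191 / 86400 ≈ 4.70


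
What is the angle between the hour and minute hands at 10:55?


2.5°

Hour hand = 10×30 + 55×0.5 = 327.5°
Minute hand = 55×6 = 330°
Difference = |327.5 - 330| = 2.5°


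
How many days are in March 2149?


Month: March (month 3)
March has 31 days

31 days


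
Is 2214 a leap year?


No

Rules: divisible by 4 AND (not by 100 OR by 400)
2214 ÷ 4 = 553 remainder 2 → not divisible by 4
Not divisible by 4 → not a leap year


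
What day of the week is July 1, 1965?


Thursday

Zeller's congruence:
q=1, m=7, k=65, j=19
h = (1 + ⌊13×8/5⌋ + 65 + ⌊65/4⌋ + ⌊19/4⌋ - 2×19) mod 7
= (1 + 20 + 65 + 16 + 4 - 38) mod 7
= 68 mod 7 = 5
h=5 → Thursday


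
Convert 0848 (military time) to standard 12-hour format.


8:48 AM

Hour: 8
8 < 12 → AM


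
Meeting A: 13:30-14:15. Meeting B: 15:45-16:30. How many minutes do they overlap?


Meeting A: 810-855 (in minutes from midnight)
Meeting B: 945-990
Overlap start = max(810, 945) = 945
Overlap end = min(855, 990) = 855
Overlap = max(0, 855 - 945) = 0 min

0 minutes


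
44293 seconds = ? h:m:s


Hours: 44293 ÷ 3600 = 12 remainder 1093
Minutes: 1093 ÷ 60 = 18 remainder 13
Seconds: 13

12h 18m 13s


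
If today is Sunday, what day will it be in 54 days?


Friday

Start: Sunday (index 6)
(6 + 54) mod 7
= 60 mod 7
= 4
Index 4 → Friday


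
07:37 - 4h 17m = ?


Start: 457 minutes from midnight
Subtract: 257 minutes
Remaining: 457 - 257 = 200
Hours: 3, Minutes: 20

03:20


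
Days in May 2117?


31 days

Month: May (month 5)
May has 31 days


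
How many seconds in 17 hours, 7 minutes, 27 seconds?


61647 seconds

Hours: 17 × 3600 = 61200
Minutes: 7 × 60 = 420
Seconds: 27
Total = 61200 + 420 + 27 = 61647


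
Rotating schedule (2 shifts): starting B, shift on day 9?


Shifts: A, B
Start: B (index 1)
Day 9: (1 + 9 - 1) mod 2
= 9 mod 2
= 1
Index 1 → shift B

Shift B


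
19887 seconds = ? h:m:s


Hours: 19887 ÷ 3600 = 5 remainder 1887
Minutes: 1887 ÷ 60 = 31 remainder 27
Seconds: 27

5h 31m 27s


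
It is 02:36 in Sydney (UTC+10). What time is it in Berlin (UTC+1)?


17:36 (previous day)

Time difference = UTC+1 - UTC+10 = -9 hours
New hour = (2 -9) mod 24
= -7 mod 24 = 17
Minutes unchanged → 17:36; -7 < 0 → previous day


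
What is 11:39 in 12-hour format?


Hour: 11
11 < 12 → AM

11:39 AM


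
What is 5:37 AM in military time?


Input: 5:37 AM
AM hour stays: 5

05:37


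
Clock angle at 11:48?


66.0°

Hour hand = 11×30 + 48×0.5 = 354.0°
Minute hand = 48×6 = 288°
Difference = |354.0 - 288| = 66.0°


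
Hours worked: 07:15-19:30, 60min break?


11h 15m (675 minutes)

Total time = (19×60+30) - (7×60+15)
= 1170 - 435 = 735 min
Minus break: 735 - 60 = 675 min
= 11h 15m


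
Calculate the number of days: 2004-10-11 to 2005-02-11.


123 days

From October 11, 2004 to February 11, 2005
Rest of October 2004: 31 - 11 = 20
Full months: November 30, December 31, January 31
Days into February 2005: 11
Total = 20 + 30 + 31 + 31 + 11 = 123 days


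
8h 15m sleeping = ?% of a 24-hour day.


34.4%

Time: 495 minutes
Day: 1440 minutes
Percentage = (495/1440) × 100 ≈ 34.4%


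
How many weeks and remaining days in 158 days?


22 weeks 4 days

Weeks: 158 ÷ 7 = 22 remainder 4


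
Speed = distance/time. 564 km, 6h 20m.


Distance: 564 km
Time: 6h 20m = 380 min = 380/60 = 19/3 hours
Speed = 564 ÷ (19/3) = 564 × 3 / 19 = 1692/19 ≈ 89.1 km/h

89.1 km/h


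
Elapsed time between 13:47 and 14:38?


End time in minutes: 14×60 + 38 = 878
Start time in minutes: 13×60 + 47 = 827
Difference = 878 - 827 = 51 minutes
= 0 hours 51 minutes

0h 51m


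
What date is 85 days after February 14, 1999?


May 10, 1999

Start: February 14, 1999
Add 85 days
February 14 → March 1: 28 - 14 + 1 = 15 days (85 - 15 = 70 left)
March 1 → April 1: 31 - 1 + 1 = 31 days (70 - 31 = 39 left)
April 1 → May 1: 30 - 1 + 1 = 30 days (39 - 30 = 9 left)
May 1 + 9 = May 10, 1999


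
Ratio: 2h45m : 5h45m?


Duration 1: 165 minutes
Duration 2: 345 minutes
Ratio = 165:345
GCD = 15
Simplified = 11:23
As a decimal: 11/23 ≈ 0.48

11:23 (0.48)


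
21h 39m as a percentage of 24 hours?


Total minutes: 21×60 + 39 = 1299
Day = 24×60 = 1440 minutes
Fraction = 1299/1440 ≈ 0.9021
As a percentage: 1299/1440 × 100 ≈ 90.21%

0.9021 (90.21%)


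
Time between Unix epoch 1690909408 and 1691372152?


Difference = 1691372152 - 1690909408 = 462744 seconds
In hours: 462744 / 3600 ≈ 128.5
In days: 462744 / 86400 ≈ 5.36

462744 seconds (128.5 hours / 5.36 days)


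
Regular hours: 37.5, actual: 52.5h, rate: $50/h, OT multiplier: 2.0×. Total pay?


$3375.00

Regular: 37.5h × $50 = $1875.00
Overtime: 52.5 - 37.5 = 15.0h
OT pay: 15.0h × $50 × 2.0 = $1500.00
Total = $1875.00 + $1500.00 = $3375.00


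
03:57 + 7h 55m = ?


11:52

Start: 237 minutes from midnight
Add: 475 minutes
Total: 712 minutes
Hours: 712 ÷ 60 = 11 remainder 52


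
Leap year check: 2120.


Yes

Rules: divisible by 4 AND (not by 100 OR by 400)
2120 ÷ 4 = 530 exactly → divisible by 4
2120 ÷ 100 = 21 remainder 20 → not divisible by 100
Divisible by 4 but not by 100 → leap year


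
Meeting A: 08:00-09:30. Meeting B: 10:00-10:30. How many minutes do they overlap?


0 minutes

Meeting A: 480-570 (in minutes from midnight)
Meeting B: 600-630
Overlap start = max(480, 600) = 600
Overlap end = min(570, 630) = 570
Overlap = max(0, 570 - 600) = 0 min


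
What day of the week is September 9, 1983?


Zeller's congruence:
q=9, m=9, k=83, j=19
h = (9 + ⌊13×10/5⌋ + 83 + ⌊83/4⌋ + ⌊19/4⌋ - 2×19) mod 7
= (9 + 26 + 83 + 20 + 4 - 38) mod 7
= 104 mod 7 = 6
h=6 → Friday

Friday


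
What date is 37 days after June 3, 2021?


July 10, 2021

Start: June 3, 2021
Add 37 days
June 3 → July 1: 30 - 3 + 1 = 28 days (37 - 28 = 9 left)
July 1 + 9 = July 10, 2021


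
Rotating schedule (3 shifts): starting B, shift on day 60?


Shifts: A, B, C
Start: B (index 1)
Day 60: (1 + 60 - 1) mod 3
= 60 mod 3
= 0
Index 0 → shift A

Shift A


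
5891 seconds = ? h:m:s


1h 38m 11s

Hours: 5891 ÷ 3600 = 1 remainder 2291
Minutes: 2291 ÷ 60 = 38 remainder 11
Seconds: 11


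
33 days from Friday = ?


Wednesday

Start: Friday (index 4)
(4 + 33) mod 7
= 37 mod 7
= 2
Index 2 → Wednesday


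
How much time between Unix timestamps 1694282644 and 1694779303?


496659 seconds (138.0 hours / 5.75 days)

Difference = 1694779303 - 1694282644 = 496659 seconds
In hours: 496659 / 3600 ≈ 138.0
In days: 496659 / 86400 ≈ 5.75


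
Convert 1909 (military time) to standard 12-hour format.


7:09 PM

Hour: 19
19 - 12 = 7 → PM


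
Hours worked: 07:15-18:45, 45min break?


Total time = (18×60+45) - (7×60+15)
= 1125 - 435 = 690 min
Minus break: 690 - 45 = 645 min
= 10h 45m

10h 45m (645 minutes)


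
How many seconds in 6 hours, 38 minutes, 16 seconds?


Hours: 6 × 3600 = 21600
Minutes: 38 × 60 = 2280
Seconds: 16
Total = 21600 + 2280 + 16 = 23896

23896 seconds


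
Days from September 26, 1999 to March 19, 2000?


175 days

From September 26, 1999 to March 19, 2000
Rest of September 1999: 30 - 26 = 4
Full months: October 31, November 30, December 31, January 31, February 2000 29
Days into March 2000: 19
Total = 4 + 31 + 30 + 31 + 31 + 29 + 19 = 175 days


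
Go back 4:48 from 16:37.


Start: 997 minutes from midnight
Subtract: 288 minutes
Remaining: 997 - 288 = 709
Hours: 11, Minutes: 49

11:49


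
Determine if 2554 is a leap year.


Rules: divisible by 4 AND (not by 100 OR by 400)
2554 ÷ 4 = 638 remainder 2 → not divisible by 4
Not divisible by 4 → not a leap year

No


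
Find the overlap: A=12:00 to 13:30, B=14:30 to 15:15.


Meeting A: 720-810 (in minutes from midnight)
Meeting B: 870-915
Overlap start = max(720, 870) = 870
Overlap end = min(810, 915) = 810
Overlap = max(0, 810 - 870) = 0 min

0 minutes


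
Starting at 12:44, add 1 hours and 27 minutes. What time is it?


Start: 764 minutes from midnight
Add: 87 minutes
Total: 851 minutes
Hours: 851 ÷ 60 = 14 remainder 11

14:11


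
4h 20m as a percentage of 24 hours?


0.1806 (18.06%)

Total minutes: 4×60 + 20 = 260
Day = 24×60 = 1440 minutes
Fraction = 260/1440 ≈ 0.1806
As a percentage: 260/1440 × 100 ≈ 18.06%


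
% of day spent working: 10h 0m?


Time: 600 minutes
Day: 1440 minutes
Percentage = (600/1440) × 100 ≈ 41.7%

41.7%


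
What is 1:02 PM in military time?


Input: 1:02 PM
PM: 1 + 12 = 13

13:02


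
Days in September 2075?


30 days

Month: September (month 9)
September has 30 days


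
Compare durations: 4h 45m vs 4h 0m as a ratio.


19:16 (1.19)

Duration 1: 285 minutes
Duration 2: 240 minutes
Ratio = 285:240
GCD = 15
Simplified = 19:16
As a decimal: 19/16 ≈ 1.19


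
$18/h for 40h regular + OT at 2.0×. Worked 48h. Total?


Regular: 40h × $18 = $720.00
Overtime: 48 - 40 = 8h
OT pay: 8h × $18 × 2.0 = $288.00
Total = $720.00 + $288.00 = $1008.00

$1008.00


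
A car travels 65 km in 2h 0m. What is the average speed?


Distance: 65 km
Time: 2 hours
Speed = 65 / 2 = 32.5 km/h

32.5 km/h


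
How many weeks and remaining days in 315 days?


45 weeks 0 days

Weeks: 315 ÷ 7 = 45 remainder 0


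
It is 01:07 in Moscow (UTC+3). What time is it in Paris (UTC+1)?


Time difference = UTC+1 - UTC+3 = -2 hours
New hour = (1 -2) mod 24
= -1 mod 24 = 23
Minutes unchanged → 23:07; -1 < 0 → previous day

23:07 (previous day)


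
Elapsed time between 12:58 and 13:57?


0h 59m

End time in minutes: 13×60 + 57 = 837
Start time in minutes: 12×60 + 58 = 778
Difference = 837 - 778 = 59 minutes
= 0 hours 59 minutes


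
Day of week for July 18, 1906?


Wednesday

Zeller's congruence:
q=18, m=7, k=6, j=19
h = (18 + ⌊13×8/5⌋ + 6 + ⌊6/4⌋ + ⌊19/4⌋ - 2×19) mod 7
= (18 + 20 + 6 + 1 + 4 - 38) mod 7
= 11 mod 7 = 4
h=4 → Wednesday


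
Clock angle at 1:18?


69.0°

Hour hand = 1×30 + 18×0.5 = 39.0°
Minute hand = 18×6 = 108°
Difference = |39.0 - 108| = 69.0°


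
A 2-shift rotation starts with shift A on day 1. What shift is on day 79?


Shift A

Shifts: A, B
Start: A (index 0)
Day 79: (0 + 79 - 1) mod 2
= 78 mod 2
= 0
Index 0 → shift A


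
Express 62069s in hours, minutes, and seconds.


17h 14m 29s

Hours: 62069 ÷ 3600 = 17 remainder 869
Minutes: 869 ÷ 60 = 14 remainder 29
Seconds: 29


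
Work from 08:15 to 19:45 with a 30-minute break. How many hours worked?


Total time = (19×60+45) - (8×60+15)
= 1185 - 495 = 690 min
Minus break: 690 - 30 = 660 min
= 11h 0m

11h 0m (660 minutes)


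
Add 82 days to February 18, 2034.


Start: February 18, 2034
Add 82 days
February 18 → March 1: 28 - 18 + 1 = 11 days (82 - 11 = 71 left)
March 1 → April 1: 31 - 1 + 1 = 31 days (71 - 31 = 40 left)
April 1 → May 1: 30 - 1 + 1 = 30 days (40 - 30 = 10 left)
May 1 + 10 = May 11, 2034

May 11, 2034


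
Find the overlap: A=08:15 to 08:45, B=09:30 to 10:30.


Meeting A: 495-525 (in minutes from midnight)
Meeting B: 570-630
Overlap start = max(495, 570) = 570
Overlap end = min(525, 630) = 525
Overlap = max(0, 525 - 570) = 0 min

0 minutes


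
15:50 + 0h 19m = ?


Start: 950 minutes from midnight
Add: 19 minutes
Total: 969 minutes
Hours: 969 ÷ 60 = 16 remainder 9

16:09


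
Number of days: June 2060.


Month: June (month 6)
June has 30 days

30 days


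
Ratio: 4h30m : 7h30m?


3:5 (0.60)

Duration 1: 270 minutes
Duration 2: 450 minutes
Ratio = 270:450
GCD = 90
Simplified = 3:5
As a decimal: 3/5 = 0.60


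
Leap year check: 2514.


No

Rules: divisible by 4 AND (not by 100 OR by 400)
2514 ÷ 4 = 628 remainder 2 → not divisible by 4
Not divisible by 4 → not a leap year


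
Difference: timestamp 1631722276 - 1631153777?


Difference = 1631722276 - 1631153777 = 568499 seconds
In hours: 568499 / 3600 ≈ 157.9
In days: 568499 / 86400 ≈ 6.58

568499 seconds (157.9 hours / 6.58 days)


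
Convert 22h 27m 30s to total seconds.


80850 seconds

Hours: 22 × 3600 = 79200
Minutes: 27 × 60 = 1620
Seconds: 30
Total = 79200 + 1620 + 30 = 80850


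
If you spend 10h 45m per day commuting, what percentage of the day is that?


Time: 645 minutes
Day: 1440 minutes
Percentage = (645/1440) × 100 ≈ 44.8%

44.8%


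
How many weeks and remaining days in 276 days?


39 weeks 3 days

Weeks: 276 ÷ 7 = 39 remainder 3


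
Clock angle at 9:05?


Hour hand = 9×30 + 5×0.5 = 272.5°
Minute hand = 5×6 = 30°
Difference = |272.5 - 30| = 242.5°
Since > 180°: 360 - 242.5 = 117.5°

117.5°


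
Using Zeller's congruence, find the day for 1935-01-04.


Zeller's congruence:
q=4, m=13, k=34, j=19
h = (4 + ⌊13×14/5⌋ + 34 + ⌊34/4⌋ + ⌊19/4⌋ - 2×19) mod 7
= (4 + 36 + 34 + 8 + 4 - 38) mod 7
= 48 mod 7 = 6
h=6 → Friday

Friday


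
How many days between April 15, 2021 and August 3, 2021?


From April 15, 2021 to August 3, 2021
Rest of April 2021: 30 - 15 = 15
Full months: May 31, June 30, July 31
Days into August 2021: 3
Total = 15 + 31 + 30 + 31 + 3 = 110 days

110 days


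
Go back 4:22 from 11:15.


06:53

Start: 675 minutes from midnight
Subtract: 262 minutes
Remaining: 675 - 262 = 413
Hours: 6, Minutes: 53


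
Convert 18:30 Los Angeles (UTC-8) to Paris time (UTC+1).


Time difference = UTC+1 - UTC-8 = +9 hours
New hour = (18 + 9) mod 24
= 27 mod 24 = 3
Minutes unchanged → 03:30; 27 ≥ 24 → next day

03:30 (next day)


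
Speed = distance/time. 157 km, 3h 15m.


48.3 km/h

Distance: 157 km
Time: 3h 15m = 195 min = 195/60 = 13/4 hours
Speed = 157 ÷ (13/4) = 157 × 4 / 13 = 628/13 ≈ 48.3 km/h


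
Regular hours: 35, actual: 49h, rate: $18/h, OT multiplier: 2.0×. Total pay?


Regular: 35h × $18 = $630.00
Overtime: 49 - 35 = 14h
OT pay: 14h × $18 × 2.0 = $504.00
Total = $630.00 + $504.00 = $1134.00

$1134.00


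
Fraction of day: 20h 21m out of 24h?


0.8479 (84.79%)

Total minutes: 20×60 + 21 = 1221
Day = 24×60 = 1440 minutes
Fraction = 1221/1440 ≈ 0.8479
As a percentage: 1221/1440 × 100 ≈ 84.79%


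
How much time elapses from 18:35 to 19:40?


End time in minutes: 19×60 + 40 = 1180
Start time in minutes: 18×60 + 35 = 1115
Difference = 1180 - 1115 = 65 minutes
= 1 hours 5 minutes

1h 5m


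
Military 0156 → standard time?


1:56 AM

Hour: 1
1 < 12 → AM


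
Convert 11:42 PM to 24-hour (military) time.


23:42

Input: 11:42 PM
PM: 11 + 12 = 23


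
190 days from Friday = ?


Start: Friday (index 4)
(4 + 190) mod 7
= 194 mod 7
= 5
Index 5 → Saturday

Saturday


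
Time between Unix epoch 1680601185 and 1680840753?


Difference = 1680840753 - 1680601185 = 239568 seconds
In hours: 239568 / 3600 ≈ 66.5
In days: 239568 / 86400 ≈ 2.77

239568 seconds (66.5 hours / 2.77 days)


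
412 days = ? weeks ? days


Weeks: 412 ÷ 7 = 58 remainder 6

58 weeks 6 days


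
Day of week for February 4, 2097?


Zeller's congruence:
q=4, m=14, k=96, j=20
h = (4 + ⌊13×15/5⌋ + 96 + ⌊96/4⌋ + ⌊20/4⌋ - 2×20) mod 7
= (4 + 39 + 96 + 24 + 5 - 40) mod 7
= 128 mod 7 = 2
h=2 → Monday

Monday


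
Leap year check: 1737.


Rules: divisible by 4 AND (not by 100 OR by 400)
1737 ÷ 4 = 434 remainder 1 → not divisible by 4
Not divisible by 4 → not a leap year

No


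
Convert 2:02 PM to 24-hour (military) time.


Input: 2:02 PM
PM: 2 + 12 = 14

14:02


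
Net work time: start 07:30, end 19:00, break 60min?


Total time = (19×60+0) - (7×60+30)
= 1140 - 450 = 690 min
Minus break: 690 - 60 = 630 min
= 10h 30m

10h 30m (630 minutes)


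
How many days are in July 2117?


31 days

Month: July (month 7)
July has 31 days


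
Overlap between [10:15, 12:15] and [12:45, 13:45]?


Meeting A: 615-735 (in minutes from midnight)
Meeting B: 765-825
Overlap start = max(615, 765) = 765
Overlap end = min(735, 825) = 735
Overlap = max(0, 735 - 765) = 0 min

0 minutes


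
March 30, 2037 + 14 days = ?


April 13, 2037

Start: March 30, 2037
Add 14 days
March 30 → April 1: 31 - 30 + 1 = 2 days (14 - 2 = 12 left)
April 1 + 12 = April 13, 2037


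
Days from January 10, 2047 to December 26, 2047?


350 days

From January 10, 2047 to December 26, 2047
Rest of January 2047: 31 - 10 = 21
Full months: February 2047 28, March 31, April 30, May 31, June 30, July 31, August 31, September 30, October 31, November 30
Days into December 2047: 26
Total = 21 + 28 + 31 + 30 + 31 + 30 + 31 + 31 + 30 + 31 + 30 + 26 = 350 days


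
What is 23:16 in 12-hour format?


11:16 PM

Hour: 23
23 - 12 = 11 → PM


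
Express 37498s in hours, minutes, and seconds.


10h 24m 58s

Hours: 37498 ÷ 3600 = 10 remainder 1498
Minutes: 1498 ÷ 60 = 24 remainder 58
Seconds: 58


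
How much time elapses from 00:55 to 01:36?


0h 41m

End time in minutes: 1×60 + 36 = 96
Start time in minutes: 0×60 + 55 = 55
Difference = 96 - 55 = 41 minutes
= 0 hours 41 minutes


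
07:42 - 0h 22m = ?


07:20

Start: 462 minutes from midnight
Subtract: 22 minutes
Remaining: 462 - 22 = 440
Hours: 7, Minutes: 20


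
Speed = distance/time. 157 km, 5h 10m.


Distance: 157 km
Time: 5h 10m = 310 min = 310/60 = 31/6 hours
Speed = 157 ÷ (31/6) = 157 × 6 / 31 = 942/31 ≈ 30.4 km/h

30.4 km/h


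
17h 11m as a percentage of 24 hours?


0.7160 (71.60%)

Total minutes: 17×60 + 11 = 1031
Day = 24×60 = 1440 minutes
Fraction = 1031/1440 ≈ 0.7160
As a percentage: 1031/1440 × 100 ≈ 71.60%


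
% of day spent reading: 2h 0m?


Time: 120 minutes
Day: 1440 minutes
Percentage = (120/1440) × 100 ≈ 8.3%

8.3%


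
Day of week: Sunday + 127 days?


Monday

Start: Sunday (index 6)
(6 + 127) mod 7
= 133 mod 7
= 0
Index 0 → Monday


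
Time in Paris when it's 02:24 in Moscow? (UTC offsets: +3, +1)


Time difference = UTC+1 - UTC+3 = -2 hours
New hour = (2 -2) mod 24
= 0 mod 24 = 0
Minutes unchanged → 00:24

00:24


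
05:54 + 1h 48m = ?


07:42

Start: 354 minutes from midnight
Add: 108 minutes
Total: 462 minutes
Hours: 462 ÷ 60 = 7 remainder 42


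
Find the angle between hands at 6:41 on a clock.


Hour hand = 6×30 + 41×0.5 = 200.5°
Minute hand = 41×6 = 246°
Difference = |200.5 - 246| = 45.5°

45.5°


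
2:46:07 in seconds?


9967 seconds

Hours: 2 × 3600 = 7200
Minutes: 46 × 60 = 2760
Seconds: 7
Total = 7200 + 2760 + 7 = 9967


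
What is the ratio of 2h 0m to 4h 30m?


Duration 1: 120 minutes
Duration 2: 270 minutes
Ratio = 120:270
GCD = 30
Simplified = 4:9
As a decimal: 4/9 ≈ 0.44

4:9 (0.44)


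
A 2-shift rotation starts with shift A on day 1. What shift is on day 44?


Shifts: A, B
Start: A (index 0)
Day 44: (0 + 44 - 1) mod 2
= 43 mod 2
= 1
Index 1 → shift B

Shift B
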